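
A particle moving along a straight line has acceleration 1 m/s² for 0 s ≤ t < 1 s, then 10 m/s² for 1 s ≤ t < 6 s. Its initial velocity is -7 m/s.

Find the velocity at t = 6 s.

44 m/s

Δv equals the area under the a-t graph; then v = v₀ + Δv.
0–1 s: 1 × 1 = 1 m/s
1–6 s: 10 × 5 = 50 m/s
Δv = 51 m/s, so v(6) = -7 + (51) = 44 m/s.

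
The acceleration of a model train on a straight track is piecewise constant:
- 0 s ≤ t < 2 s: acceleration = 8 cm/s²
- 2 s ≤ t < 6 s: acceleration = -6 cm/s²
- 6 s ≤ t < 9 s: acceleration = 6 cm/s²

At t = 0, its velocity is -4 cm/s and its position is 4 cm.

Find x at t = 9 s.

On each constant-a segment, Δv = aΔt and Δx = v₀Δt + ½aΔt²; chain segment to segment.
0–2 s: v starts -4 cm/s; Δx = -4·2 + ½·8·2² = 8 cm; v ends 12 cm/s.
2–6 s: v starts 12 cm/s; Δx = 12·4 + ½·-6·4² = 0 cm; v ends -12 cm/s.
6–9 s: v starts -12 cm/s; Δx = -12·3 + ½·6·3² = -9 cm; v ends 6 cm/s.
x(9) = 4 + Σ Δx = 3 cm.

3 cm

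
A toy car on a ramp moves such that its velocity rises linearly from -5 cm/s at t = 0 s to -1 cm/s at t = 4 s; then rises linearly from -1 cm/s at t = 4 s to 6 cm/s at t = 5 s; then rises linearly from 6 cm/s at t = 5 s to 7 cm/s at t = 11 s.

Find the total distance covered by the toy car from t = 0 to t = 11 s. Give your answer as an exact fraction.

Distance (not displacement) is the total path length: add the absolute areas under v-t.
0–4 s: |½(-5 + -1)(4)| = 12 cm
4–5 s: v = 0 at t = 29/7 s; triangle areas 1/14 + 18/7 = 37/14 cm
5–11 s: |½(6 + 7)(6)| = 39 cm
Total distance = 751/14 cm

751/14 cm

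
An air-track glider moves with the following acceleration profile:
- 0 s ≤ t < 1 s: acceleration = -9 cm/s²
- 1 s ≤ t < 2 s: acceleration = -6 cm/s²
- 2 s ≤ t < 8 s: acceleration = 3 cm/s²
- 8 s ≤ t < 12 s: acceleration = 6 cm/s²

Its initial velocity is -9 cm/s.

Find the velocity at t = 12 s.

18 cm/s

Δv equals the area under the a-t graph; then v = v₀ + Δv.
0–1 s: -9 × 1 = -9 cm/s
1–2 s: -6 × 1 = -6 cm/s
2–8 s: 3 × 6 = 18 cm/s
8–12 s: 6 × 4 = 24 cm/s
Δv = 27 cm/s, so v(12) = -9 + (27) = 18 cm/s.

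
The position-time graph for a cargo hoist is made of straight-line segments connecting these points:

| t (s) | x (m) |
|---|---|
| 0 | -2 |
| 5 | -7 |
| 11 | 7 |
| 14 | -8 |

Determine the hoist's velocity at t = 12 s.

-5 m/s

Velocity is the slope of the x-t graph on 11–14 s: (-8 − 7)/(14 − 11) = -5 m/s.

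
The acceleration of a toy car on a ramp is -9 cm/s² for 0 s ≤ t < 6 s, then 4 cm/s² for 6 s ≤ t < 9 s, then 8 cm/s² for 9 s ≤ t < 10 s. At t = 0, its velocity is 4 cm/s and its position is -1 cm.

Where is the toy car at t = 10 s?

-305 cm

On each constant-a segment, Δv = aΔt and Δx = v₀Δt + ½aΔt²; chain segment to segment.
0–6 s: v starts 4 cm/s; Δx = 4·6 + ½·-9·6² = -138 cm; v ends -50 cm/s.
6–9 s: v starts -50 cm/s; Δx = -50·3 + ½·4·3² = -132 cm; v ends -38 cm/s.
9–10 s: v starts -38 cm/s; Δx = -38·1 + ½·8·1² = -34 cm; v ends -30 cm/s.
x(10) = -1 + Σ Δx = -305 cm.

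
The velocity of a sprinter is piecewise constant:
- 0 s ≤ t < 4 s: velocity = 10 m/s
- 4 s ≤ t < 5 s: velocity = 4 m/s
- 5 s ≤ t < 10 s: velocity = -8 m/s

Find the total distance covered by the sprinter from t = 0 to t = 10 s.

84 m

Distance (not displacement) is the total path length: add the absolute areas under v-t.
0–4 s: |10| × 4 = 40 m
4–5 s: |4| × 1 = 4 m
5–10 s: |-8| × 5 = 40 m
Total distance = 84 m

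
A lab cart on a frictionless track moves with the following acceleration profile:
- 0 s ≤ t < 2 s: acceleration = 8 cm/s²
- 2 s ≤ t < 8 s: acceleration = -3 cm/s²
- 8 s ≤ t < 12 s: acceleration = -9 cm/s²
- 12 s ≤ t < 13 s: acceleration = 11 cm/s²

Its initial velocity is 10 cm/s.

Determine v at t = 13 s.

Δv equals the area under the a-t graph; then v = v₀ + Δv.
0–2 s: 8 × 2 = 16 cm/s
2–8 s: -3 × 6 = -18 cm/s
8–12 s: -9 × 4 = -36 cm/s
12–13 s: 11 × 1 = 11 cm/s
Δv = -27 cm/s, so v(13) = 10 + (-27) = -17 cm/s.

-17 cm/s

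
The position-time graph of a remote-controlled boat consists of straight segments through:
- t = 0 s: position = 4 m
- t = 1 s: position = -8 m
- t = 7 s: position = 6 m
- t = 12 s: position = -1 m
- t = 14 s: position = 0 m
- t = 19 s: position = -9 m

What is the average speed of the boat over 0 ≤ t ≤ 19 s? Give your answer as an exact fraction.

43/19 m/s

Average speed = (total path length)/(elapsed time); on a piecewise-linear x-t graph the path length is Σ|Δx|.
0–1 s: |Δx| = |-8 − 4| = 12 m
1–7 s: |Δx| = |6 − -8| = 14 m
7–12 s: |Δx| = |-1 − 6| = 7 m
12–14 s: |Δx| = |0 − -1| = 1 m
14–19 s: |Δx| = |-9 − 0| = 9 m
Total path = 43 m; average speed = 43/19 = 43/19 m/s.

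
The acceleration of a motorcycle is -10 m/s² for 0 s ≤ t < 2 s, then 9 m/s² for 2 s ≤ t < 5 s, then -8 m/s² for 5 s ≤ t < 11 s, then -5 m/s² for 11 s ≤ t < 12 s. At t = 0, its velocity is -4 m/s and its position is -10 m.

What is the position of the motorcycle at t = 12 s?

On each constant-a segment, Δv = aΔt and Δx = v₀Δt + ½aΔt²; chain segment to segment.
0–2 s: v starts -4 m/s; Δx = -4·2 + ½·-10·2² = -28 m; v ends -24 m/s.
2–5 s: v starts -24 m/s; Δx = -24·3 + ½·9·3² = -31.5 m; v ends 3 m/s.
5–11 s: v starts 3 m/s; Δx = 3·6 + ½·-8·6² = -126 m; v ends -45 m/s.
11–12 s: v starts -45 m/s; Δx = -45·1 + ½·-5·1² = -47.5 m; v ends -50 m/s.
x(12) = -10 + Σ Δx = -243 m.

-243 m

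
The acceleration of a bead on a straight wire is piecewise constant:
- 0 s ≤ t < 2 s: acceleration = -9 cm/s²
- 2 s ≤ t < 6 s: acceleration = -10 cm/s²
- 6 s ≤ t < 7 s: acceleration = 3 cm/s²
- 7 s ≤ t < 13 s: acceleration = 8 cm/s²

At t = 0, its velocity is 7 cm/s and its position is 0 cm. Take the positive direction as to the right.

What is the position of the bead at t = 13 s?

On each constant-a segment, Δv = aΔt and Δx = v₀Δt + ½aΔt²; chain segment to segment.
0–2 s: v starts 7 cm/s; Δx = 7·2 + ½·-9·2² = -4 cm; v ends -11 cm/s.
2–6 s: v starts -11 cm/s; Δx = -11·4 + ½·-10·4² = -124 cm; v ends -51 cm/s.
6–7 s: v starts -51 cm/s; Δx = -51·1 + ½·3·1² = -49.5 cm; v ends -48 cm/s.
7–13 s: v starts -48 cm/s; Δx = -48·6 + ½·8·6² = -144 cm; v ends 0 cm/s.
x(13) = 0 + Σ Δx = -321.5 cm.

-321.5 cm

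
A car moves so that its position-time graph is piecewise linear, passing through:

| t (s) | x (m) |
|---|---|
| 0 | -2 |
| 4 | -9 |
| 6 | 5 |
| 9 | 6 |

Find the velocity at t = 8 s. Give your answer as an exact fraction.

Velocity is the slope of the x-t graph on 6–9 s: (6 − 5)/(9 − 6) = 1/3 m/s.

1/3 m/s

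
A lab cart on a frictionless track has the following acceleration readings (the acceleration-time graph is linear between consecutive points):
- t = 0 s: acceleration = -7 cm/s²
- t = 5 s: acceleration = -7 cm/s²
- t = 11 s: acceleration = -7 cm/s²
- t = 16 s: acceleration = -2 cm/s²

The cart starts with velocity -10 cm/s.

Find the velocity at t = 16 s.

-109.5 cm/s

Δv equals the area under the a-t graph; then v = v₀ + Δv.
0–5 s: -7 × 5 = -35 cm/s
5–11 s: -7 × 6 = -42 cm/s
11–16 s: ½(-7 + -2)(5) = -22.5 cm/s
Δv = -99.5 cm/s, so v(16) = -10 + (-99.5) = -109.5 cm/s.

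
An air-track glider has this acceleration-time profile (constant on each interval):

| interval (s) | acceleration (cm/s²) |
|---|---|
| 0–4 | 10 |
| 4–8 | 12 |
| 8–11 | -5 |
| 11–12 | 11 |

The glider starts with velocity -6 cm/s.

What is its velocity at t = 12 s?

Δv equals the area under the a-t graph; then v = v₀ + Δv.
0–4 s: 10 × 4 = 40 cm/s
4–8 s: 12 × 4 = 48 cm/s
8–11 s: -5 × 3 = -15 cm/s
11–12 s: 11 × 1 = 11 cm/s
Δv = 84 cm/s, so v(12) = -6 + (84) = 78 cm/s.

78 cm/s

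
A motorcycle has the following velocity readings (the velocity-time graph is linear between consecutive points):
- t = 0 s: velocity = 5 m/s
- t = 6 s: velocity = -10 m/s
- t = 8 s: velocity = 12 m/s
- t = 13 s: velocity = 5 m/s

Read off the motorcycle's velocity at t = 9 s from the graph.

On 8–13 s the graph is linear from 12 to 5 m/s: v(9) = 12 + (5 − 12)·(9 − 8)/(13 − 8) = 10.6 m/s.

10.6 m/s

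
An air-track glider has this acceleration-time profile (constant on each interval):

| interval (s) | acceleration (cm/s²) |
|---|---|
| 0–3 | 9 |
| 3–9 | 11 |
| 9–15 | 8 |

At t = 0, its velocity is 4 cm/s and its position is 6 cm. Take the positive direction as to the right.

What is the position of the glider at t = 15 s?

1168.5 cm

On each constant-a segment, Δv = aΔt and Δx = v₀Δt + ½aΔt²; chain segment to segment.
0–3 s: v starts 4 cm/s; Δx = 4·3 + ½·9·3² = 52.5 cm; v ends 31 cm/s.
3–9 s: v starts 31 cm/s; Δx = 31·6 + ½·11·6² = 384 cm; v ends 97 cm/s.
9–15 s: v starts 97 cm/s; Δx = 97·6 + ½·8·6² = 726 cm; v ends 145 cm/s.
x(15) = 6 + Σ Δx = 1168.5 cm.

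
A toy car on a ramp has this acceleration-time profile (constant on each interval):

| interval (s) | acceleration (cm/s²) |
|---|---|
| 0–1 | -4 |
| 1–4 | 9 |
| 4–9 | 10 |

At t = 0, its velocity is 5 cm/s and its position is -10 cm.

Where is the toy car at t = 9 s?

301.5 cm

On each constant-a segment, Δv = aΔt and Δx = v₀Δt + ½aΔt²; chain segment to segment.
0–1 s: v starts 5 cm/s; Δx = 5·1 + ½·-4·1² = 3 cm; v ends 1 cm/s.
1–4 s: v starts 1 cm/s; Δx = 1·3 + ½·9·3² = 43.5 cm; v ends 28 cm/s.
4–9 s: v starts 28 cm/s; Δx = 28·5 + ½·10·5² = 265 cm; v ends 78 cm/s.
x(9) = -10 + Σ Δx = 301.5 cm.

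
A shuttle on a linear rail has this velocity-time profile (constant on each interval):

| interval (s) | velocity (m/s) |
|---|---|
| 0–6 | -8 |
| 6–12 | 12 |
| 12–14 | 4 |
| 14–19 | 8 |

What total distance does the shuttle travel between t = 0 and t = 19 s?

168 m

Distance (not displacement) is the total path length: add the absolute areas under v-t.
0–6 s: |-8| × 6 = 48 m
6–12 s: |12| × 6 = 72 m
12–14 s: |4| × 2 = 8 m
14–19 s: |8| × 5 = 40 m
Total distance = 168 m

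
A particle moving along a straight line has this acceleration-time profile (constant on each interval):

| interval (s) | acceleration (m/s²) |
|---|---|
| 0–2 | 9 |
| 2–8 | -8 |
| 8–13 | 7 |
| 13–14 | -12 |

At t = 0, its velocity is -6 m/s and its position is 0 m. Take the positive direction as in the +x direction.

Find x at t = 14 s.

-165.5 m

On each constant-a segment, Δv = aΔt and Δx = v₀Δt + ½aΔt²; chain segment to segment.
0–2 s: v starts -6 m/s; Δx = -6·2 + ½·9·2² = 6 m; v ends 12 m/s.
2–8 s: v starts 12 m/s; Δx = 12·6 + ½·-8·6² = -72 m; v ends -36 m/s.
8–13 s: v starts -36 m/s; Δx = -36·5 + ½·7·5² = -92.5 m; v ends -1 m/s.
13–14 s: v starts -1 m/s; Δx = -1·1 + ½·-12·1² = -7 m; v ends -13 m/s.
x(14) = 0 + Σ Δx = -165.5 m.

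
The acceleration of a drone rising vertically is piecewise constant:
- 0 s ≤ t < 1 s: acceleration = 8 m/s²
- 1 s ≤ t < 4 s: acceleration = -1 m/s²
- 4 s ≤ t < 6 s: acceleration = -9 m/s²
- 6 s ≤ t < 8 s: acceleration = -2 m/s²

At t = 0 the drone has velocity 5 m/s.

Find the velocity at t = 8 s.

-12 m/s

Δv equals the area under the a-t graph; then v = v₀ + Δv.
0–1 s: 8 × 1 = 8 m/s
1–4 s: -1 × 3 = -3 m/s
4–6 s: -9 × 2 = -18 m/s
6–8 s: -2 × 2 = -4 m/s
Δv = -17 m/s, so v(8) = 5 + (-17) = -12 m/s.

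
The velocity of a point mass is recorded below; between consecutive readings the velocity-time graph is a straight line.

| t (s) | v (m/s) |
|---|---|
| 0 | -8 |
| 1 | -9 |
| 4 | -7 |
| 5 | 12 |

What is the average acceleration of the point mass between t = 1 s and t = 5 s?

Average acceleration = Δv/Δt = (12 − -9)/(5 − 1) = 5.25 m/s².

5.25 m/s²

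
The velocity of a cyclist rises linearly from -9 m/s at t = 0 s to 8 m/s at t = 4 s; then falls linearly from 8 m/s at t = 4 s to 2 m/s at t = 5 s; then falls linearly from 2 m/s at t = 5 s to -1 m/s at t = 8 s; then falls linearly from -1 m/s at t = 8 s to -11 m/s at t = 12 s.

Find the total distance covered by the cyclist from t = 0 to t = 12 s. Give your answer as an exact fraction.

1651/34 m

Total distance travelled is ∫|v| dt — sum the magnitudes of each area piece.
0–4 s: v = 0 at t = 36/17 s; triangle areas 162/17 + 128/17 = 290/17 m
4–5 s: |½(8 + 2)(1)| = 5 m
5–8 s: v = 0 at t = 7 s; triangle areas 2 + 0.5 = 2.5 m
8–12 s: |½(-1 + -11)(4)| = 24 m
Total distance = 1651/34 m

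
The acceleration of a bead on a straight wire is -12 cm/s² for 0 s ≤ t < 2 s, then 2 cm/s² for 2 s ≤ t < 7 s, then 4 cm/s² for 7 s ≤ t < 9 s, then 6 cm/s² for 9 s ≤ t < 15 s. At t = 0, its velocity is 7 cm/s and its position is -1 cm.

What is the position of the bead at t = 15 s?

On each constant-a segment, Δv = aΔt and Δx = v₀Δt + ½aΔt²; chain segment to segment.
0–2 s: v starts 7 cm/s; Δx = 7·2 + ½·-12·2² = -10 cm; v ends -17 cm/s.
2–7 s: v starts -17 cm/s; Δx = -17·5 + ½·2·5² = -60 cm; v ends -7 cm/s.
7–9 s: v starts -7 cm/s; Δx = -7·2 + ½·4·2² = -6 cm; v ends 1 cm/s.
9–15 s: v starts 1 cm/s; Δx = 1·6 + ½·6·6² = 114 cm; v ends 37 cm/s.
x(15) = -1 + Σ Δx = 37 cm.

37 cm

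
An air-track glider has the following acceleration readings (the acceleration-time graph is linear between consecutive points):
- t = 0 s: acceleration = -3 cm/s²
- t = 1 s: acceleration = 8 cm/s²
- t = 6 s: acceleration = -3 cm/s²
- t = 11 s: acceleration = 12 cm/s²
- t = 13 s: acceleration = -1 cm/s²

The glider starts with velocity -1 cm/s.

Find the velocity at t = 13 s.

Δv equals the area under the a-t graph; then v = v₀ + Δv.
0–1 s: ½(-3 + 8)(1) = 2.5 cm/s
1–6 s: ½(8 + -3)(5) = 12.5 cm/s
6–11 s: ½(-3 + 12)(5) = 22.5 cm/s
11–13 s: ½(12 + -1)(2) = 11 cm/s
Δv = 48.5 cm/s, so v(13) = -1 + (48.5) = 47.5 cm/s.

47.5 cm/s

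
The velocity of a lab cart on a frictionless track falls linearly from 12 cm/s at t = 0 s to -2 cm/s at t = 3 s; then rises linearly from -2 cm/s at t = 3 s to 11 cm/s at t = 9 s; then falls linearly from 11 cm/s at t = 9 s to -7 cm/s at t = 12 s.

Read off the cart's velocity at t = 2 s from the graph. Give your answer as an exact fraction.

On 0–3 s the graph is linear from 12 to -2 cm/s: v(2) = 12 + (-2 − 12)·(2 − 0)/(3 − 0) = 8/3 cm/s.

8/3 cm/s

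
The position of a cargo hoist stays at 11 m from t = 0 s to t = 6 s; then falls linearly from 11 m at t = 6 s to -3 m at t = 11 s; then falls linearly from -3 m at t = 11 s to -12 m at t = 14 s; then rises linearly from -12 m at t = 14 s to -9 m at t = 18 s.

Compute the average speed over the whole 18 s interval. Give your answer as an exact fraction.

Average speed = (total path length)/(elapsed time); on a piecewise-linear x-t graph the path length is Σ|Δx|.
0–6 s: |Δx| = |11 − 11| = 0 m
6–11 s: |Δx| = |-3 − 11| = 14 m
11–14 s: |Δx| = |-12 − -3| = 9 m
14–18 s: |Δx| = |-9 − -12| = 3 m
Total path = 26 m; average speed = 26/18 = 13/9 m/s.

13/9 m/s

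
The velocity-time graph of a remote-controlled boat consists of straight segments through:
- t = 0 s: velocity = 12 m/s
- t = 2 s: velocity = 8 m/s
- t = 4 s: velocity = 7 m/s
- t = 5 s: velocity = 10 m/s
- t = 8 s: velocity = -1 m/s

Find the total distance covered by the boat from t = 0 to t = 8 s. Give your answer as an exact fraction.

Distance (not displacement) is the total path length: add the absolute areas under v-t.
0–2 s: |½(12 + 8)(2)| = 20 m
2–4 s: |½(8 + 7)(2)| = 15 m
4–5 s: |½(7 + 10)(1)| = 8.5 m
5–8 s: v = 0 at t = 85/11 s; triangle areas 150/11 + 3/22 = 303/22 m
Total distance = 630/11 m

630/11 m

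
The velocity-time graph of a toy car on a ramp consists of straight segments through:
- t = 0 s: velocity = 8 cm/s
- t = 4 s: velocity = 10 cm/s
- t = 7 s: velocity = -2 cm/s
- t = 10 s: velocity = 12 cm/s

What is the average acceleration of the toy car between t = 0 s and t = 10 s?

Average acceleration = Δv/Δt = (12 − 8)/(10 − 0) = 0.4 cm/s².

0.4 cm/s²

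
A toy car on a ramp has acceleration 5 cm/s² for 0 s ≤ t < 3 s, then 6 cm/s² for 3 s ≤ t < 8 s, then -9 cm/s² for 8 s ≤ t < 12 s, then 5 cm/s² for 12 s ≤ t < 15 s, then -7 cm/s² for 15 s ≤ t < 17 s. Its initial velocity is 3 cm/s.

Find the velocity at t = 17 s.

13 cm/s

Δv equals the area under the a-t graph; then v = v₀ + Δv.
0–3 s: 5 × 3 = 15 cm/s
3–8 s: 6 × 5 = 30 cm/s
8–12 s: -9 × 4 = -36 cm/s
12–15 s: 5 × 3 = 15 cm/s
15–17 s: -7 × 2 = -14 cm/s
Δv = 10 cm/s, so v(17) = 3 + (10) = 13 cm/s.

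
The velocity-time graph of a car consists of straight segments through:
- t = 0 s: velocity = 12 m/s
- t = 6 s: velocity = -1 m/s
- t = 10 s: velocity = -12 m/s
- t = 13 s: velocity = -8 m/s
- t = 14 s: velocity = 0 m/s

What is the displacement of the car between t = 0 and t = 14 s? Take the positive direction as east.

-27 m

Net displacement equals the area under the velocity-time graph (areas below the axis count negative).
0–6 s: ½(12 + -1)(6) = 33 m
6–10 s: ½(-1 + -12)(4) = -26 m
10–13 s: ½(-12 + -8)(3) = -30 m
13–14 s: ½(-8 + 0)(1) = -4 m
Net displacement = -27 m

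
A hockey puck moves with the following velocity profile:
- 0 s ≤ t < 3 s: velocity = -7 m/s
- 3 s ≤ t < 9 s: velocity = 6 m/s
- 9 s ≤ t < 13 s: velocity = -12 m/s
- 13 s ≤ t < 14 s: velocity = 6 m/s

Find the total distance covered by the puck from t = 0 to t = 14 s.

111 m

Distance (not displacement) is the total path length: add the absolute areas under v-t.
0–3 s: |-7| × 3 = 21 m
3–9 s: |6| × 6 = 36 m
9–13 s: |-12| × 4 = 48 m
13–14 s: |6| × 1 = 6 m
Total distance = 111 m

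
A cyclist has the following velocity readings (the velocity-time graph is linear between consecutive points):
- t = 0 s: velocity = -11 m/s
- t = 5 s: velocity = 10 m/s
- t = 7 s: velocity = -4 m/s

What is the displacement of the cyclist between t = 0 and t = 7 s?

3.5 m

Displacement is the signed area under the v-t curve.
0–5 s: ½(-11 + 10)(5) = -2.5 m
5–7 s: ½(10 + -4)(2) = 6 m
Net displacement = 3.5 m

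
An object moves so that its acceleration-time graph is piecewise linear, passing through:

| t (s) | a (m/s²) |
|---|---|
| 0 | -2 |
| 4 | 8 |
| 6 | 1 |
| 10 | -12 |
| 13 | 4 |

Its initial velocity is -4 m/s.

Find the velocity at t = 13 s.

-17 m/s

Δv equals the area under the a-t graph; then v = v₀ + Δv.
0–4 s: ½(-2 + 8)(4) = 12 m/s
4–6 s: ½(8 + 1)(2) = 9 m/s
6–10 s: ½(1 + -12)(4) = -22 m/s
10–13 s: ½(-12 + 4)(3) = -12 m/s
Δv = -13 m/s, so v(13) = -4 + (-13) = -17 m/s.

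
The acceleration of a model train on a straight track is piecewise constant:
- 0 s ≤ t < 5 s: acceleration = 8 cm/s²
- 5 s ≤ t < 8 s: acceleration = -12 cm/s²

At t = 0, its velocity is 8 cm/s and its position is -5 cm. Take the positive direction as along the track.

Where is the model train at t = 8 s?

On each constant-a segment, Δv = aΔt and Δx = v₀Δt + ½aΔt²; chain segment to segment.
0–5 s: v starts 8 cm/s; Δx = 8·5 + ½·8·5² = 140 cm; v ends 48 cm/s.
5–8 s: v starts 48 cm/s; Δx = 48·3 + ½·-12·3² = 90 cm; v ends 12 cm/s.
x(8) = -5 + Σ Δx = 225 cm.

225 cm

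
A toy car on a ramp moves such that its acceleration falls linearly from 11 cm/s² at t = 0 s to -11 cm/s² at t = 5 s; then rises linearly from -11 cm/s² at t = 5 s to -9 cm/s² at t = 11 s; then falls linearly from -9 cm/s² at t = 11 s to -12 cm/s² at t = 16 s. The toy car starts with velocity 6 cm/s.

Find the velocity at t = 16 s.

Δv equals the area under the a-t graph; then v = v₀ + Δv.
0–5 s: ½(11 + -11)(5) = 0 cm/s
5–11 s: ½(-11 + -9)(6) = -60 cm/s
11–16 s: ½(-9 + -12)(5) = -52.5 cm/s
Δv = -112.5 cm/s, so v(16) = 6 + (-112.5) = -106.5 cm/s.

-106.5 cm/s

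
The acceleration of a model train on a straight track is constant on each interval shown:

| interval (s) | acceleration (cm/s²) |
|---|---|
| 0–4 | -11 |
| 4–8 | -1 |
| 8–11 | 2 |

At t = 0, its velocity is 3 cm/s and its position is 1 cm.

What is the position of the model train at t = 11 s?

-373 cm

On each constant-a segment, Δv = aΔt and Δx = v₀Δt + ½aΔt²; chain segment to segment.
0–4 s: v starts 3 cm/s; Δx = 3·4 + ½·-11·4² = -76 cm; v ends -41 cm/s.
4–8 s: v starts -41 cm/s; Δx = -41·4 + ½·-1·4² = -172 cm; v ends -45 cm/s.
8–11 s: v starts -45 cm/s; Δx = -45·3 + ½·2·3² = -126 cm; v ends -39 cm/s.
x(11) = 1 + Σ Δx = -373 cm.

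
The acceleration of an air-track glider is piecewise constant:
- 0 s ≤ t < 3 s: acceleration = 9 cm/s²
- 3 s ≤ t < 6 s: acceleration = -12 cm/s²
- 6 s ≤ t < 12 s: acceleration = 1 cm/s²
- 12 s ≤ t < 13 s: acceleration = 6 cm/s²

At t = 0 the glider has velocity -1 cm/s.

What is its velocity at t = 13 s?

2 cm/s

Δv equals the area under the a-t graph; then v = v₀ + Δv.
0–3 s: 9 × 3 = 27 cm/s
3–6 s: -12 × 3 = -36 cm/s
6–12 s: 1 × 6 = 6 cm/s
12–13 s: 6 × 1 = 6 cm/s
Δv = 3 cm/s, so v(13) = -1 + (3) = 2 cm/s.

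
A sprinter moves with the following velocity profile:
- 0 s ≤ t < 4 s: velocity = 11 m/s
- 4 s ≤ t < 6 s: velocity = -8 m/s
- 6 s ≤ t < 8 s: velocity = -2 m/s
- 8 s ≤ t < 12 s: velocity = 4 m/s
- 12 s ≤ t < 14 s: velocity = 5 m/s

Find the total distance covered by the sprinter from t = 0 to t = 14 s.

90 m

Distance (not displacement) is the total path length: add the absolute areas under v-t.
0–4 s: |11| × 4 = 44 m
4–6 s: |-8| × 2 = 16 m
6–8 s: |-2| × 2 = 4 m
8–12 s: |4| × 4 = 16 m
12–14 s: |5| × 2 = 10 m
Total distance = 90 m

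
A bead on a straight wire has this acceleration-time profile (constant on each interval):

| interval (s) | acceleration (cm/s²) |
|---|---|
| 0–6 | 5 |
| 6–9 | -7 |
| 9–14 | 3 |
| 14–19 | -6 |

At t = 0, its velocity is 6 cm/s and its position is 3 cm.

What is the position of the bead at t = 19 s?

On each constant-a segment, Δv = aΔt and Δx = v₀Δt + ½aΔt²; chain segment to segment.
0–6 s: v starts 6 cm/s; Δx = 6·6 + ½·5·6² = 126 cm; v ends 36 cm/s.
6–9 s: v starts 36 cm/s; Δx = 36·3 + ½·-7·3² = 76.5 cm; v ends 15 cm/s.
9–14 s: v starts 15 cm/s; Δx = 15·5 + ½·3·5² = 112.5 cm; v ends 30 cm/s.
14–19 s: v starts 30 cm/s; Δx = 30·5 + ½·-6·5² = 75 cm; v ends 0 cm/s.
x(19) = 3 + Σ Δx = 393 cm.

393 cm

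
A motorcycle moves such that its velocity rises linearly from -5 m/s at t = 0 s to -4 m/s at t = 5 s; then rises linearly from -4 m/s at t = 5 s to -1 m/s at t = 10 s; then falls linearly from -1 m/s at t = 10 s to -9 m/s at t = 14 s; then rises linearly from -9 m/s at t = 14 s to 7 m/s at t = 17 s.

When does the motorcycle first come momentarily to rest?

v changes sign on 14–17 s (from -9 to 7); the graph is linear there, so v = 0 at t = 14 + (9)·(17 − 14)/(7 − -9) = 15.6875 s.

t = 15.6875 s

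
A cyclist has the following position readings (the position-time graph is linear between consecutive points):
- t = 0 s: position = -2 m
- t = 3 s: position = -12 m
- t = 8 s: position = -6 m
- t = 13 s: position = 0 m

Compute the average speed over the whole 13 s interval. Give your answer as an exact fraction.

Average speed = (total path length)/(elapsed time); on a piecewise-linear x-t graph the path length is Σ|Δx|.
0–3 s: |Δx| = |-12 − -2| = 10 m
3–8 s: |Δx| = |-6 − -12| = 6 m
8–13 s: |Δx| = |0 − -6| = 6 m
Total path = 22 m; average speed = 22/13 = 22/13 m/s.

22/13 m/s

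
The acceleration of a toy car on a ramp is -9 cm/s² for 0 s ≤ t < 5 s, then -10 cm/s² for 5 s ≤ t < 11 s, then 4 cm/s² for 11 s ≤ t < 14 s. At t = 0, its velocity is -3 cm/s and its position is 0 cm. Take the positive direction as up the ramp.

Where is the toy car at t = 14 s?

On each constant-a segment, Δv = aΔt and Δx = v₀Δt + ½aΔt²; chain segment to segment.
0–5 s: v starts -3 cm/s; Δx = -3·5 + ½·-9·5² = -127.5 cm; v ends -48 cm/s.
5–11 s: v starts -48 cm/s; Δx = -48·6 + ½·-10·6² = -468 cm; v ends -108 cm/s.
11–14 s: v starts -108 cm/s; Δx = -108·3 + ½·4·3² = -306 cm; v ends -96 cm/s.
x(14) = 0 + Σ Δx = -901.5 cm.

-901.5 cm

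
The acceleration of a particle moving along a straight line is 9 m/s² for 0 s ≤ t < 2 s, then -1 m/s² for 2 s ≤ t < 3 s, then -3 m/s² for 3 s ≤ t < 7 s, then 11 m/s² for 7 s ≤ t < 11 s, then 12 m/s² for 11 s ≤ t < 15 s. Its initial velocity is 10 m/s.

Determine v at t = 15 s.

Δv equals the area under the a-t graph; then v = v₀ + Δv.
0–2 s: 9 × 2 = 18 m/s
2–3 s: -1 × 1 = -1 m/s
3–7 s: -3 × 4 = -12 m/s
7–11 s: 11 × 4 = 44 m/s
11–15 s: 12 × 4 = 48 m/s
Δv = 97 m/s, so v(15) = 10 + (97) = 107 m/s.

107 m/s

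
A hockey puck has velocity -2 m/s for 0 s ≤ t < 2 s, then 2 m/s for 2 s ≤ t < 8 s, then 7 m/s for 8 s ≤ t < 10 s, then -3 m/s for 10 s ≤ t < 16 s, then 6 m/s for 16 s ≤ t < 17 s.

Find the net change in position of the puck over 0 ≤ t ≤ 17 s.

10 m

Displacement is the signed area under the v-t curve.
0–2 s: -2 × 2 = -4 m
2–8 s: 2 × 6 = 12 m
8–10 s: 7 × 2 = 14 m
10–16 s: -3 × 6 = -18 m
16–17 s: 6 × 1 = 6 m
Net displacement = 10 m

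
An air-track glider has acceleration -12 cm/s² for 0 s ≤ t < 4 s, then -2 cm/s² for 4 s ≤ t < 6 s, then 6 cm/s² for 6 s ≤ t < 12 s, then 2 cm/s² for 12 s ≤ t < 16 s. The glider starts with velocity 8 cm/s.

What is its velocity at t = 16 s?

Δv equals the area under the a-t graph; then v = v₀ + Δv.
0–4 s: -12 × 4 = -48 cm/s
4–6 s: -2 × 2 = -4 cm/s
6–12 s: 6 × 6 = 36 cm/s
12–16 s: 2 × 4 = 8 cm/s
Δv = -8 cm/s, so v(16) = 8 + (-8) = 0 cm/s.

0 cm/s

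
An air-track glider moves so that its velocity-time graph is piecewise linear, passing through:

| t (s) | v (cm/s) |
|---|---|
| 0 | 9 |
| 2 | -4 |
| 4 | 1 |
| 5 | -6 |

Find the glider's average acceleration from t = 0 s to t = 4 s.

Average acceleration = Δv/Δt = (1 − 9)/(4 − 0) = -2 cm/s².

-2 cm/s²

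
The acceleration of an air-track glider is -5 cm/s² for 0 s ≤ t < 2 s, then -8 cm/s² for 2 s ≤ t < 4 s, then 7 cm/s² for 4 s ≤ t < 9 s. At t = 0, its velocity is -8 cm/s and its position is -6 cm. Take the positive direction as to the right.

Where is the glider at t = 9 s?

-166.5 cm

On each constant-a segment, Δv = aΔt and Δx = v₀Δt + ½aΔt²; chain segment to segment.
0–2 s: v starts -8 cm/s; Δx = -8·2 + ½·-5·2² = -26 cm; v ends -18 cm/s.
2–4 s: v starts -18 cm/s; Δx = -18·2 + ½·-8·2² = -52 cm; v ends -34 cm/s.
4–9 s: v starts -34 cm/s; Δx = -34·5 + ½·7·5² = -82.5 cm; v ends 1 cm/s.
x(9) = -6 + Σ Δx = -166.5 cm.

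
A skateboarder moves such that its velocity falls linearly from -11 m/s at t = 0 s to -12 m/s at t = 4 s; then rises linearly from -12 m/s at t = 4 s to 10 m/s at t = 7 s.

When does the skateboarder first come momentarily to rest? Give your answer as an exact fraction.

t = 62/11 s

v changes sign on 4–7 s (from -12 to 10); the graph is linear there, so v = 0 at t = 4 + (12)·(7 − 4)/(10 − -12) = 62/11 s.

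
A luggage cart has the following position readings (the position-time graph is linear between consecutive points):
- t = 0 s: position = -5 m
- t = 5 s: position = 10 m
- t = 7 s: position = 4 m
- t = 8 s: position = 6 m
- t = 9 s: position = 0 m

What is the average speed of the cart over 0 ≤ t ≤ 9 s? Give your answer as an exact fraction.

Average speed = (total path length)/(elapsed time); on a piecewise-linear x-t graph the path length is Σ|Δx|.
0–5 s: |Δx| = |10 − -5| = 15 m
5–7 s: |Δx| = |4 − 10| = 6 m
7–8 s: |Δx| = |6 − 4| = 2 m
8–9 s: |Δx| = |0 − 6| = 6 m
Total path = 29 m; average speed = 29/9 = 29/9 m/s.

29/9 m/s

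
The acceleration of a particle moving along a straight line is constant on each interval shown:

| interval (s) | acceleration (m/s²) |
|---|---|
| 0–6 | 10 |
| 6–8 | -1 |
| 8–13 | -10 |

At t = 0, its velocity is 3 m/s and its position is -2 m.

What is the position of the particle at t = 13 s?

500 m

On each constant-a segment, Δv = aΔt and Δx = v₀Δt + ½aΔt²; chain segment to segment.
0–6 s: v starts 3 m/s; Δx = 3·6 + ½·10·6² = 198 m; v ends 63 m/s.
6–8 s: v starts 63 m/s; Δx = 63·2 + ½·-1·2² = 124 m; v ends 61 m/s.
8–13 s: v starts 61 m/s; Δx = 61·5 + ½·-10·5² = 180 m; v ends 11 m/s.
x(13) = -2 + Σ Δx = 500 m.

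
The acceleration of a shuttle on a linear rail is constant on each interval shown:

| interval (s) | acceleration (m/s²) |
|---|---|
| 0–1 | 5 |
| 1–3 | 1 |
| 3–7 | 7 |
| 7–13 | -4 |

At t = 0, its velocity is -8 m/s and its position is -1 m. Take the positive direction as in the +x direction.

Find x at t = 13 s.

On each constant-a segment, Δv = aΔt and Δx = v₀Δt + ½aΔt²; chain segment to segment.
0–1 s: v starts -8 m/s; Δx = -8·1 + ½·5·1² = -5.5 m; v ends -3 m/s.
1–3 s: v starts -3 m/s; Δx = -3·2 + ½·1·2² = -4 m; v ends -1 m/s.
3–7 s: v starts -1 m/s; Δx = -1·4 + ½·7·4² = 52 m; v ends 27 m/s.
7–13 s: v starts 27 m/s; Δx = 27·6 + ½·-4·6² = 90 m; v ends 3 m/s.
x(13) = -1 + Σ Δx = 131.5 m.

131.5 m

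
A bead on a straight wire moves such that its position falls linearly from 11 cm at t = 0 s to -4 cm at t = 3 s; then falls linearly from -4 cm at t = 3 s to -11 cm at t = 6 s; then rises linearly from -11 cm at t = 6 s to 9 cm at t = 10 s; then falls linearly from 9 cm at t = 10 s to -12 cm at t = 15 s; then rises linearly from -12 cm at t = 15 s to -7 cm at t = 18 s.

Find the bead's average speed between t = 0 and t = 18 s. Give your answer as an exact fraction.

Average speed = (total path length)/(elapsed time); on a piecewise-linear x-t graph the path length is Σ|Δx|.
0–3 s: |Δx| = |-4 − 11| = 15 cm
3–6 s: |Δx| = |-11 − -4| = 7 cm
6–10 s: |Δx| = |9 − -11| = 20 cm
10–15 s: |Δx| = |-12 − 9| = 21 cm
15–18 s: |Δx| = |-7 − -12| = 5 cm
Total path = 68 cm; average speed = 68/18 = 34/9 cm/s.

34/9 cm/s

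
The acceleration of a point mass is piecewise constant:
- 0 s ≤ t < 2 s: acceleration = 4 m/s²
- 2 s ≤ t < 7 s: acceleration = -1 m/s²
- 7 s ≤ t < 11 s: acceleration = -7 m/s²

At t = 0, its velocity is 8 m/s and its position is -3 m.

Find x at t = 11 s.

76.5 m

On each constant-a segment, Δv = aΔt and Δx = v₀Δt + ½aΔt²; chain segment to segment.
0–2 s: v starts 8 m/s; Δx = 8·2 + ½·4·2² = 24 m; v ends 16 m/s.
2–7 s: v starts 16 m/s; Δx = 16·5 + ½·-1·5² = 67.5 m; v ends 11 m/s.
7–11 s: v starts 11 m/s; Δx = 11·4 + ½·-7·4² = -12 m; v ends -17 m/s.
x(11) = -3 + Σ Δx = 76.5 m.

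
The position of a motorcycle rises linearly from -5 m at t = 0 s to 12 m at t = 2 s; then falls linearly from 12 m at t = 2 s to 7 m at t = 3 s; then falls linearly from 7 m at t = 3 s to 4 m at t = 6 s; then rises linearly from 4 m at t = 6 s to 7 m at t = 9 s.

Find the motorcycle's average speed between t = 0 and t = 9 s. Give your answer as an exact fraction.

Average speed = (total path length)/(elapsed time); on a piecewise-linear x-t graph the path length is Σ|Δx|.
0–2 s: |Δx| = |12 − -5| = 17 m
2–3 s: |Δx| = |7 − 12| = 5 m
3–6 s: |Δx| = |4 − 7| = 3 m
6–9 s: |Δx| = |7 − 4| = 3 m
Total path = 28 m; average speed = 28/9 = 28/9 m/s.

28/9 m/s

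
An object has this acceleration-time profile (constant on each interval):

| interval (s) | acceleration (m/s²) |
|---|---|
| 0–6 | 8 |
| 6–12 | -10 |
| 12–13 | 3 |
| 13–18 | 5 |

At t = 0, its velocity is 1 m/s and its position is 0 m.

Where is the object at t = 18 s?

On each constant-a segment, Δv = aΔt and Δx = v₀Δt + ½aΔt²; chain segment to segment.
0–6 s: v starts 1 m/s; Δx = 1·6 + ½·8·6² = 150 m; v ends 49 m/s.
6–12 s: v starts 49 m/s; Δx = 49·6 + ½·-10·6² = 114 m; v ends -11 m/s.
12–13 s: v starts -11 m/s; Δx = -11·1 + ½·3·1² = -9.5 m; v ends -8 m/s.
13–18 s: v starts -8 m/s; Δx = -8·5 + ½·5·5² = 22.5 m; v ends 17 m/s.
x(18) = 0 + Σ Δx = 277 m.

277 m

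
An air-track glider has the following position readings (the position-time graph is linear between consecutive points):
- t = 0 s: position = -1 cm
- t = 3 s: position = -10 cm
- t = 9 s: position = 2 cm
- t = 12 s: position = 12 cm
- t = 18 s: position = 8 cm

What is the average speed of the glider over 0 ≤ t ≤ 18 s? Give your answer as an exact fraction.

35/18 cm/s

Average speed = (total path length)/(elapsed time); on a piecewise-linear x-t graph the path length is Σ|Δx|.
0–3 s: |Δx| = |-10 − -1| = 9 cm
3–9 s: |Δx| = |2 − -10| = 12 cm
9–12 s: |Δx| = |12 − 2| = 10 cm
12–18 s: |Δx| = |8 − 12| = 4 cm
Total path = 35 cm; average speed = 35/18 = 35/18 cm/s.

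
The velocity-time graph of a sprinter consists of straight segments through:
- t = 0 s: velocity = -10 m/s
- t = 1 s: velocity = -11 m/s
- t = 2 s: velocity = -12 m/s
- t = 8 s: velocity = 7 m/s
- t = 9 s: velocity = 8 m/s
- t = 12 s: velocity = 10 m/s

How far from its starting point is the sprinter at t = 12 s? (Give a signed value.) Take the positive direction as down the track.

Displacement is the signed area under the v-t curve.
0–1 s: ½(-10 + -11)(1) = -10.5 m
1–2 s: ½(-11 + -12)(1) = -11.5 m
2–8 s: ½(-12 + 7)(6) = -15 m
8–9 s: ½(7 + 8)(1) = 7.5 m
9–12 s: ½(8 + 10)(3) = 27 m
Net displacement = -2.5 m

-2.5 m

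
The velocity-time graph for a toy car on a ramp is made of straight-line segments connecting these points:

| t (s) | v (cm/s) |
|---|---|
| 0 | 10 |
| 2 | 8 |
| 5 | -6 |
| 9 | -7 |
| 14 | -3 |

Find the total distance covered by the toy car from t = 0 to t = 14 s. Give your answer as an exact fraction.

Total distance travelled is ∫|v| dt — sum the magnitudes of each area piece.
0–2 s: |½(10 + 8)(2)| = 18 cm
2–5 s: v = 0 at t = 26/7 s; triangle areas 48/7 + 27/7 = 75/7 cm
5–9 s: |½(-6 + -7)(4)| = 26 cm
9–14 s: |½(-7 + -3)(5)| = 25 cm
Total distance = 558/7 cm

558/7 cm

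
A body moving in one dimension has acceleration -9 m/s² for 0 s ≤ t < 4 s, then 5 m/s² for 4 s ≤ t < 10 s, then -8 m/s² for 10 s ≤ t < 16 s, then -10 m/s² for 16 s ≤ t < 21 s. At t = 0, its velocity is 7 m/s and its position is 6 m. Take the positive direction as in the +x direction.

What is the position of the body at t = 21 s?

-620 m

On each constant-a segment, Δv = aΔt and Δx = v₀Δt + ½aΔt²; chain segment to segment.
0–4 s: v starts 7 m/s; Δx = 7·4 + ½·-9·4² = -44 m; v ends -29 m/s.
4–10 s: v starts -29 m/s; Δx = -29·6 + ½·5·6² = -84 m; v ends 1 m/s.
10–16 s: v starts 1 m/s; Δx = 1·6 + ½·-8·6² = -138 m; v ends -47 m/s.
16–21 s: v starts -47 m/s; Δx = -47·5 + ½·-10·5² = -360 m; v ends -97 m/s.
x(21) = 6 + Σ Δx = -620 m.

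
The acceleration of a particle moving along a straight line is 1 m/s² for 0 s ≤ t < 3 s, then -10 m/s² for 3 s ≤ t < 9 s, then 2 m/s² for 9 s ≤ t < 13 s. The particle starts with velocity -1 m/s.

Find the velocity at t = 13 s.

-50 m/s

Δv equals the area under the a-t graph; then v = v₀ + Δv.
0–3 s: 1 × 3 = 3 m/s
3–9 s: -10 × 6 = -60 m/s
9–13 s: 2 × 4 = 8 m/s
Δv = -49 m/s, so v(13) = -1 + (-49) = -50 m/s.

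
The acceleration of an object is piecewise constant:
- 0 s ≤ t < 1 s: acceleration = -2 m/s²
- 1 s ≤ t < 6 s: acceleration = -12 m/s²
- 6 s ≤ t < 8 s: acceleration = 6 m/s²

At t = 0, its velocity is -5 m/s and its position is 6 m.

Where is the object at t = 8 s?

-307 m

On each constant-a segment, Δv = aΔt and Δx = v₀Δt + ½aΔt²; chain segment to segment.
0–1 s: v starts -5 m/s; Δx = -5·1 + ½·-2·1² = -6 m; v ends -7 m/s.
1–6 s: v starts -7 m/s; Δx = -7·5 + ½·-12·5² = -185 m; v ends -67 m/s.
6–8 s: v starts -67 m/s; Δx = -67·2 + ½·6·2² = -122 m; v ends -55 m/s.
x(8) = 6 + Σ Δx = -307 m.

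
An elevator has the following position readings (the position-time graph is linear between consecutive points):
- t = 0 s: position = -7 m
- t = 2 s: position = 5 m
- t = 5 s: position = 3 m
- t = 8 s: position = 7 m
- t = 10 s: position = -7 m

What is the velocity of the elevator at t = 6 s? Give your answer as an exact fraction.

Velocity is the slope of the x-t graph on 5–8 s: (7 − 3)/(8 − 5) = 4/3 m/s.

4/3 m/s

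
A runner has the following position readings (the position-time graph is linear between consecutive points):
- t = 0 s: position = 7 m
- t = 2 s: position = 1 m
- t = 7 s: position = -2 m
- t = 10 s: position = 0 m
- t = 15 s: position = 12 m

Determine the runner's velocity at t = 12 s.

Velocity is the slope of the x-t graph on 10–15 s: (12 − 0)/(15 − 10) = 2.4 m/s.

2.4 m/s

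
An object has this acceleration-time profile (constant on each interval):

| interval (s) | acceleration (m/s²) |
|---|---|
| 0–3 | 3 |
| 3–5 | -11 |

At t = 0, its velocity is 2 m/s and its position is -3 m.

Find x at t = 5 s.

On each constant-a segment, Δv = aΔt and Δx = v₀Δt + ½aΔt²; chain segment to segment.
0–3 s: v starts 2 m/s; Δx = 2·3 + ½·3·3² = 19.5 m; v ends 11 m/s.
3–5 s: v starts 11 m/s; Δx = 11·2 + ½·-11·2² = 0 m; v ends -11 m/s.
x(5) = -3 + Σ Δx = 16.5 m.

16.5 m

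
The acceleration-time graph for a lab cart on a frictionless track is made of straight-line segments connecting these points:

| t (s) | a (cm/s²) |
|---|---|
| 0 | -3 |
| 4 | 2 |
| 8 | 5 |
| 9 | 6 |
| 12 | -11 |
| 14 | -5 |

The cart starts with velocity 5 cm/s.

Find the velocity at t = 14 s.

-1 cm/s

Δv equals the area under the a-t graph; then v = v₀ + Δv.
0–4 s: ½(-3 + 2)(4) = -2 cm/s
4–8 s: ½(2 + 5)(4) = 14 cm/s
8–9 s: ½(5 + 6)(1) = 5.5 cm/s
9–12 s: ½(6 + -11)(3) = -7.5 cm/s
12–14 s: ½(-11 + -5)(2) = -16 cm/s
Δv = -6 cm/s, so v(14) = 5 + (-6) = -1 cm/s.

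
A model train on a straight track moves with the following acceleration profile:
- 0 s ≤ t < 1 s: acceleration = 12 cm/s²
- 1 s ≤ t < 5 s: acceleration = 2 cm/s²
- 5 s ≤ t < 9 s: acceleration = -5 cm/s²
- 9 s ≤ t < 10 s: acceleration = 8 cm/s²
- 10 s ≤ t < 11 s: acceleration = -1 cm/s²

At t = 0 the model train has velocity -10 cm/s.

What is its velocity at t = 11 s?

Δv equals the area under the a-t graph; then v = v₀ + Δv.
0–1 s: 12 × 1 = 12 cm/s
1–5 s: 2 × 4 = 8 cm/s
5–9 s: -5 × 4 = -20 cm/s
9–10 s: 8 × 1 = 8 cm/s
10–11 s: -1 × 1 = -1 cm/s
Δv = 7 cm/s, so v(11) = -10 + (7) = -3 cm/s.

-3 cm/s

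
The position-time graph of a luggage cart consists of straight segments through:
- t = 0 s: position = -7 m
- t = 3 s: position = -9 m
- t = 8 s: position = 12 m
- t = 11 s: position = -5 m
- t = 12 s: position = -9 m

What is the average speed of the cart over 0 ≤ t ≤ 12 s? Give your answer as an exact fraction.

11/3 m/s

Average speed = (total path length)/(elapsed time); on a piecewise-linear x-t graph the path length is Σ|Δx|.
0–3 s: |Δx| = |-9 − -7| = 2 m
3–8 s: |Δx| = |12 − -9| = 21 m
8–11 s: |Δx| = |-5 − 12| = 17 m
11–12 s: |Δx| = |-9 − -5| = 4 m
Total path = 44 m; average speed = 44/12 = 11/3 m/s.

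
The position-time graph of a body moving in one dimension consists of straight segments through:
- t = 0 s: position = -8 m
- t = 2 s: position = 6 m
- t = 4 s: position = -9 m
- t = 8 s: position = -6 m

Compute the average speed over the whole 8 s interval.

Average speed = (total path length)/(elapsed time); on a piecewise-linear x-t graph the path length is Σ|Δx|.
0–2 s: |Δx| = |6 − -8| = 14 m
2–4 s: |Δx| = |-9 − 6| = 15 m
4–8 s: |Δx| = |-6 − -9| = 3 m
Total path = 32 m; average speed = 32/8 = 4 m/s.

4 m/s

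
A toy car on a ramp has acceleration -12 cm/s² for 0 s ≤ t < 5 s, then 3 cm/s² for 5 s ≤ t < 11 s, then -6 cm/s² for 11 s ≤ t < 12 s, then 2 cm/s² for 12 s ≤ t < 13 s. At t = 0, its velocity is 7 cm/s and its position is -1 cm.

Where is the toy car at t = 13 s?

On each constant-a segment, Δv = aΔt and Δx = v₀Δt + ½aΔt²; chain segment to segment.
0–5 s: v starts 7 cm/s; Δx = 7·5 + ½·-12·5² = -115 cm; v ends -53 cm/s.
5–11 s: v starts -53 cm/s; Δx = -53·6 + ½·3·6² = -264 cm; v ends -35 cm/s.
11–12 s: v starts -35 cm/s; Δx = -35·1 + ½·-6·1² = -38 cm; v ends -41 cm/s.
12–13 s: v starts -41 cm/s; Δx = -41·1 + ½·2·1² = -40 cm; v ends -39 cm/s.
x(13) = -1 + Σ Δx = -458 cm.

-458 cm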